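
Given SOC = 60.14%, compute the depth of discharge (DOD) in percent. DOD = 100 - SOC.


DOD = 100 - SOC = 100 - 60.14 = 39.86%

39.86%


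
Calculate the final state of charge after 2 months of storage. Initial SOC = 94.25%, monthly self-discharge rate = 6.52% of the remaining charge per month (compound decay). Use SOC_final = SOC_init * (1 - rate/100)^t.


decay = (1 - 6.52/100)^2 = 0.87385
SOC_final = 94.25 * 0.87385 = 82.36%

82.36%


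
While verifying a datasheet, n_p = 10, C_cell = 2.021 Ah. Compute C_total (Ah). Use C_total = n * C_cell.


Parallel capacities add: 10 * 2.021 Ah = 20.21 Ah

20.21 Ah


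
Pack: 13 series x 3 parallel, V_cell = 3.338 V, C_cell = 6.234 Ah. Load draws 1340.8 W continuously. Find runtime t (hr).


Step 1: E_pack = Ns * V_cell * Np * C_cell = 13 * 3.338 * 3 * 6.234 = 811.55 Wh
Step 2: t = E_pack / P = 811.55 / 1340.8 = 0.6053 hr

0.6053 hr


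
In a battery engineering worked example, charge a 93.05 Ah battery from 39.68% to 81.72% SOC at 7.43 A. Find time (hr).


Step 1: dSOC = 81.72% - 39.68% = 42.04%
Step 2: delta_Ah = 93.05 * 42.04 / 100 = 39.118 Ah
Step 3: t = 39.118 / 7.43 = 5.265 hr

5.265 hr


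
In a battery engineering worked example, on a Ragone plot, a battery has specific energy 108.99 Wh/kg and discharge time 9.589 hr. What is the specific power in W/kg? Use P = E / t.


Specific power = 108.99 Wh/kg / 9.589 hr = 11.37 W/kg

11.37 W/kg


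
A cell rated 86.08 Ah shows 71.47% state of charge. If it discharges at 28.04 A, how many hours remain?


Step 1: remaining = SOC/100 * C_total = 71.47/100 * 86.08 = 61.521 Ah
Step 2: t = remaining / I = 61.521 / 28.04 = 2.194 hr

2.194 hr


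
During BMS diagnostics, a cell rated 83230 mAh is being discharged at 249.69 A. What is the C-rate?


Convert: capacity = 83230 mAh = 83.23 Ah
Rearranging: C_rate = 249.69 / 83.23 = 3C

3C


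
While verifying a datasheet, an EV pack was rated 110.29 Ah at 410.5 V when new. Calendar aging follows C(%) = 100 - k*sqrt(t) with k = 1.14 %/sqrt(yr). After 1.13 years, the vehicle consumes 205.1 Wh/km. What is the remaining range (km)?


Step 1: capacity retention = 100 - 1.14 * sqrt(1.13) = 100 - 1.14 * 1.063 = 98.788%
Step 2: C_now = 110.29 * 98.788/100 = 108.95 Ah
Step 3: E_pack = V * C_now = 410.5 * 108.95 = 44724 Wh
Step 4: range = E_pack / consumption = 44724 / 205.1 = 218.1 km

218.1 km


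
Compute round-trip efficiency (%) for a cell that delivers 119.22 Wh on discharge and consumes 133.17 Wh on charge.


Round-trip efficiency = 119.22/133.17 * 100% = 89.52%

89.52%


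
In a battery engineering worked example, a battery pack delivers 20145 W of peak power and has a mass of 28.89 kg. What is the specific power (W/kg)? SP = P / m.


SP = P / m = 20145 / 28.89 = 697.3 W/kg

697.3 W/kg


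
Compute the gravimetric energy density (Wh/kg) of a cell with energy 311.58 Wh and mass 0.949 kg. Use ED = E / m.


Specific energy = 311.58 Wh / 0.949 kg = 328.3 Wh/kg

328.3 Wh/kg


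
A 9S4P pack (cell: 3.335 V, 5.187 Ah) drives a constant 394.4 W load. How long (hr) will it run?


Step 1: E_pack = Ns * V_cell * Np * C_cell = 9 * 3.335 * 4 * 5.187 = 622.75 Wh
Step 2: t = E_pack / P = 622.75 / 394.4 = 1.579 hr

1.579 hr


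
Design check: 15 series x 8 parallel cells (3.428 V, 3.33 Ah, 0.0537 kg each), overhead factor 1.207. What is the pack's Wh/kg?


Step 1: V_pack = 15 * 3.428 = 51.42 V
Step 2: C_pack = 8 * 3.33 = 26.64 Ah
Step 3: E_pack = V_pack * C_pack = 51.42 * 26.64 = 1369.8 Wh
Step 4: m_pack = 15 * 8 * 0.0537 * 1.207 = 7.7779 kg
Step 5: ED = E_pack / m_pack = 1369.8 / 7.7779 = 176.1 Wh/kg

176.1 Wh/kg


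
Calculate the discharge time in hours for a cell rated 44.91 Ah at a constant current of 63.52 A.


Runtime = 44.91 Ah / 63.52 A = 0.7070 hr

0.7070 hr


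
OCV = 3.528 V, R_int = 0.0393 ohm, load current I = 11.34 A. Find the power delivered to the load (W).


Step 1: V_terminal = OCV - I*R = 3.528 - 11.34 * 0.0393 = 3.0823 V
Step 2: P_out = V_terminal * I = 3.0823 * 11.34 = 34.95 W

34.95 W


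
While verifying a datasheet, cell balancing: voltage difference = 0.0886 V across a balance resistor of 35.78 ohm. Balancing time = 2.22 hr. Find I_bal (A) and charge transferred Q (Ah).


First, Ohm's law: I_bal = 0.0886 V / 35.78 ohm = 0.0024762 A
Then Q = I * t = 0.0024762 A * 2.22 hr = 0.005497 Ah

I=0.0024762 A, Q=0.005497 Ah


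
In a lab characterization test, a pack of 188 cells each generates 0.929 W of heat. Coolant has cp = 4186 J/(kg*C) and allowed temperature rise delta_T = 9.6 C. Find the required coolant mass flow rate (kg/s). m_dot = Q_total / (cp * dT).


Q_total = 188 * 0.929 = 174.65 W
m_dot = Q_total / (cp * dT) = 174.65 / (4186 * 9.6) = 0.004346 kg/s

0.004346 kg/s


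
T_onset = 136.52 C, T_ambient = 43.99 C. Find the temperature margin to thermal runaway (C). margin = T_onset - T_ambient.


margin = T_onset - T_ambient = 136.52 - 43.99 = 92.53 C

92.53 C


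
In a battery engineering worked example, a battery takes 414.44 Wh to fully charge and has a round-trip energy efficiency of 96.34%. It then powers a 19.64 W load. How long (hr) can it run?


Step 1: E_discharge = eta/100 * E_charge = 96.34/100 * 414.44 = 399.27 Wh
Step 2: t = E_discharge / P = 399.27 / 19.64 = 20.33 hr

20.33 hr


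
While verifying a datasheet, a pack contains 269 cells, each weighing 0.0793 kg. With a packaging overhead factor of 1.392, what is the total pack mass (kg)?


m_pack = n * m_cell * overhead = 269 * 0.0793 * 1.392 = 29.69 kg

29.69 kg


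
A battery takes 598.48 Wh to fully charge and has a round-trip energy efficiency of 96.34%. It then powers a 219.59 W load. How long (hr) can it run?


Step 1: E_discharge = eta/100 * E_charge = 96.34/100 * 598.48 = 576.58 Wh
Step 2: t = E_discharge / P = 576.58 / 219.59 = 2.626 hr

2.626 hr


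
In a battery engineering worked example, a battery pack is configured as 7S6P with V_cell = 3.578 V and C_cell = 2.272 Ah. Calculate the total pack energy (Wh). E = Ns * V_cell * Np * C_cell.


V_pack = 7 * 3.578 = 25.046 V
C_pack = 6 * 2.272 = 13.632 Ah
E = V_pack * C_pack = 25.046 * 13.632 = 341.4 Wh

341.4 Wh


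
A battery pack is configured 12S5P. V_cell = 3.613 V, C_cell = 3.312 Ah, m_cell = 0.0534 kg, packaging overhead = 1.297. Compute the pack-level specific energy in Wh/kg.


Step 1: V_pack = 12 * 3.613 = 43.356 V
Step 2: C_pack = 5 * 3.312 = 16.56 Ah
Step 3: E_pack = V_pack * C_pack = 43.356 * 16.56 = 717.98 Wh
Step 4: m_pack = 12 * 5 * 0.0534 * 1.297 = 4.1556 kg
Step 5: ED = E_pack / m_pack = 717.98 / 4.1556 = 172.8 Wh/kg

172.8 Wh/kg


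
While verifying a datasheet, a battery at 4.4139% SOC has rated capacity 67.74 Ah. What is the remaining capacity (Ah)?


remaining = SOC / 100 * total = 4.4139 / 100 * 67.74 = 2.990 Ah

2.990 Ah


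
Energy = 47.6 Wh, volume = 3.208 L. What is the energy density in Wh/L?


Volumetric ED = 47.6 Wh / 3.208 L = 14.84 Wh/L

14.84 Wh/L


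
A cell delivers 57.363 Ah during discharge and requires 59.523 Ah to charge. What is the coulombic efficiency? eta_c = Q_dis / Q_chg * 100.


eta_c = Q_dis / Q_chg * 100 = 57.363 / 59.523 * 100 = 96.37%

96.37%


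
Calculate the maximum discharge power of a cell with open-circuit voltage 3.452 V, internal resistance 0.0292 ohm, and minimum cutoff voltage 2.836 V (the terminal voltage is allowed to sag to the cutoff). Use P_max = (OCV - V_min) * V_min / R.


dV = OCV - V_min = 0.616 V (so I_max = dV / R)
P_max = dV * V_min / R = 0.616 * 2.836 / 0.0292 = 59.83 W

59.83 W


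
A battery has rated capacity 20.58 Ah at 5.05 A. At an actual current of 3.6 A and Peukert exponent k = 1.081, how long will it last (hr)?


Step 1: t_rated = C / I_rated = 20.58 / 5.05 = 4.0752 hr
Step 2: ratio = 5.05 / 3.6 = 1.4028
Step 3: ratio^k = 1.4028^1.081 = 1.4418
Step 4: t = t_rated * ratio^k = 4.0752 * 1.4418 = 5.876 hr

5.876 hr


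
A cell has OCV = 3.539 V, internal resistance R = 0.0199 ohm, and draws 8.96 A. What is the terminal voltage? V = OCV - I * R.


V = OCV - I*R = 3.539 - 8.96 * 0.0199 = 3.361 V

3.361 V


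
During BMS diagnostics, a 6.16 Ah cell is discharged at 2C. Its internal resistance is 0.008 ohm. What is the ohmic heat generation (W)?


Step 1: I = C_rate * capacity = 2 * 6.16 = 12.32 A
Step 2: Q = I^2 * R = 12.32^2 * 0.008 = 151.78 * 0.008 = 1.214 W

1.214 W


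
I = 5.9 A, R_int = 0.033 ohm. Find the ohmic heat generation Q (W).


I^2 = 34.81
Q = 34.81 * 0.033 = 1.149 W

1.149 W


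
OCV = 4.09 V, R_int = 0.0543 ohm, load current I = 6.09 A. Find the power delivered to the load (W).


Step 1: V_terminal = OCV - I*R = 4.09 - 6.09 * 0.0543 = 3.7593 V
Step 2: P_out = V_terminal * I = 3.7593 * 6.09 = 22.89 W

22.89 W


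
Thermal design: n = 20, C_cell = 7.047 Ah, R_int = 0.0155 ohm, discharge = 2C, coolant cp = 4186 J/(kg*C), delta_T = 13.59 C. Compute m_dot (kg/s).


Step 1: I = 2 * 7.047 = 14.094 A
Step 2: Q_cell = I^2 * R = 14.094^2 * 0.0155 = 3.0789 W
Step 3: Q_total = 20 * 3.0789 = 61.578 W
Step 4: m_dot = Q_total / (cp * dT) = 61.578 / (4186 * 13.59) = 0.001082 kg/s

0.001082 kg/s


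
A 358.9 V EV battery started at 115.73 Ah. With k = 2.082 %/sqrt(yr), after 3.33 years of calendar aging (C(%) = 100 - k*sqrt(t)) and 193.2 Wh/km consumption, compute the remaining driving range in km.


Step 1: capacity retention = 100 - 2.082 * sqrt(3.33) = 100 - 2.082 * 1.8248 = 96.201%
Step 2: C_now = 115.73 * 96.201/100 = 111.33 Ah
Step 3: E_pack = V * C_now = 358.9 * 111.33 = 39956 Wh
Step 4: range = E_pack / consumption = 39956 / 193.2 = 206.8 km

206.8 km


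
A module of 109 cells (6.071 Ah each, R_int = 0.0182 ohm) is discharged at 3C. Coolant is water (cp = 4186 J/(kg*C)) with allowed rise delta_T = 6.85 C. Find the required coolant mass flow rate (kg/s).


Step 1: I = 3 * 6.071 = 18.213 A
Step 2: Q_cell = I^2 * R = 18.213^2 * 0.0182 = 6.0372 W
Step 3: Q_total = 109 * 6.0372 = 658.05 W
Step 4: m_dot = Q_total / (cp * dT) = 658.05 / (4186 * 6.85) = 0.02295 kg/s

0.02295 kg/s


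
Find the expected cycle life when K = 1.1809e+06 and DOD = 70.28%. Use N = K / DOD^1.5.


DOD^1.5 = 589.18
N = K / DOD^1.5 = 1.1809e+06 / 589.18 = 2004

2004 cycles


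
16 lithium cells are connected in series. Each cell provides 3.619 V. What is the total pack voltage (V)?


Series voltages add: 16 * 3.619 V = 57.904 V

57.904 V


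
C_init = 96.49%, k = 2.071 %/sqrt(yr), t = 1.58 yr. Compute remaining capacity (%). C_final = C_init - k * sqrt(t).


Step 1: sqrt(1.58 yr) = 1.257
Step 2: drop = 2.071 * 1.257 = 2.6032
Step 3: C_final = 96.49 - 2.6032 = 93.89%

93.89%


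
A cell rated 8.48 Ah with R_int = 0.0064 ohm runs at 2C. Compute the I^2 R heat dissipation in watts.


Step 1: I = C_rate * capacity = 2 * 8.48 = 16.96 A
Step 2: Q = I^2 * R = 16.96^2 * 0.0064 = 287.64 * 0.0064 = 1.841 W

1.841 W


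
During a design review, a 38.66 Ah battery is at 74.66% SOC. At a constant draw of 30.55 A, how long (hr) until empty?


Step 1: remaining = SOC/100 * C_total = 74.66/100 * 38.66 = 28.864 Ah
Step 2: t = remaining / I = 28.864 / 30.55 = 0.9448 hr

0.9448 hr


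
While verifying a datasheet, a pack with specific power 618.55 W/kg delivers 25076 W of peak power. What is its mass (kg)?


m = P / SP = 25076 / 618.55 = 40.54 kg

40.54 kg


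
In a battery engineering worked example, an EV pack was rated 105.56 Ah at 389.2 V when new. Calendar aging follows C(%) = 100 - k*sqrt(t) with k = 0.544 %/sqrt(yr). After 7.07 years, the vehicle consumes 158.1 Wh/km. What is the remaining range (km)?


Step 1: capacity retention = 100 - 0.544 * sqrt(7.07) = 100 - 0.544 * 2.6589 = 98.554%
Step 2: C_now = 105.56 * 98.554/100 = 104.03 Ah
Step 3: E_pack = V * C_now = 389.2 * 104.03 = 40488 Wh
Step 4: range = E_pack / consumption = 40488 / 158.1 = 256.1 km

256.1 km


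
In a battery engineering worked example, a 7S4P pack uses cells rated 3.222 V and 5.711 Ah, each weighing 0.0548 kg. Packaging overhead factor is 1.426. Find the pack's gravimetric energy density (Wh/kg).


Step 1: V_pack = 7 * 3.222 = 22.554 V
Step 2: C_pack = 4 * 5.711 = 22.844 Ah
Step 3: E_pack = V_pack * C_pack = 22.554 * 22.844 = 515.22 Wh
Step 4: m_pack = 7 * 4 * 0.0548 * 1.426 = 2.1881 kg
Step 5: ED = E_pack / m_pack = 515.22 / 2.1881 = 235.5 Wh/kg

235.5 Wh/kg


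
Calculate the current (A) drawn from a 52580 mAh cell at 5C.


Convert: capacity = 52580 mAh = 52.58 Ah
I = C_rate * capacity = 5 * 52.58 = 262.9 A

262.9 A


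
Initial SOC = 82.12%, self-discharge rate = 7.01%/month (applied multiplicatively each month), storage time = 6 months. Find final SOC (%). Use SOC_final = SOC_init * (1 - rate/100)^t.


decay = (1 - 7.01/100)^6 = 0.64657
SOC_final = 82.12 * 0.64657 = 53.10%

53.10%


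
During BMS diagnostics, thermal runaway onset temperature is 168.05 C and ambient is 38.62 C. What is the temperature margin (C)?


margin = T_onset - T_ambient = 168.05 - 38.62 = 129.43 C

129.43 C


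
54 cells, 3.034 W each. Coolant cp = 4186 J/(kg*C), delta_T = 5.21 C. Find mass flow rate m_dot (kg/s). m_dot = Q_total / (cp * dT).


Step 1: Total heat Q = 54 * 3.034 W = 163.84 W
Step 2: denom = cp * dT = 4186 * 5.21 = 21809
Step 3: m_dot = 163.84 / 21809 = 0.007512 kg/s

0.007512 kg/s


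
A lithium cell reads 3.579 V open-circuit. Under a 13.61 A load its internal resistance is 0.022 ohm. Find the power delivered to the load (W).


Step 1: V_terminal = OCV - I*R = 3.579 - 13.61 * 0.022 = 3.2796 V
Step 2: P_out = V_terminal * I = 3.2796 * 13.61 = 44.64 W

44.64 W


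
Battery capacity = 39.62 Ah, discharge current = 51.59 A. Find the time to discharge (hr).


t = capacity / current = 39.62 / 51.59 = 0.7680 hr

0.7680 hr


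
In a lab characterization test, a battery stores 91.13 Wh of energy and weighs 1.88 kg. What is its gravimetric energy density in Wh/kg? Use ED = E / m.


Specific energy = 91.13 Wh / 1.88 kg = 48.47 Wh/kg

48.47 Wh/kg


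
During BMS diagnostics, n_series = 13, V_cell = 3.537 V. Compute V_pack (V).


With 13 cells in series at 3.537 V each, V_pack = 45.981 V

45.981 V


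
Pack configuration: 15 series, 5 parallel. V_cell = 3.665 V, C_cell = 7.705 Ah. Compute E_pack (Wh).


E = Ns * Vcell * Np * Ccell = 15 * 3.665 * 5 * 7.705 = 2118 Wh

2118 Wh


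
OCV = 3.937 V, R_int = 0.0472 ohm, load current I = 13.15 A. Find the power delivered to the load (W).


Step 1: V_terminal = OCV - I*R = 3.937 - 13.15 * 0.0472 = 3.3163 V
Step 2: P_out = V_terminal * I = 3.3163 * 13.15 = 43.61 W

43.61 W


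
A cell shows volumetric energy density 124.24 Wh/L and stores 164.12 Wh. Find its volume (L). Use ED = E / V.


V = E / ED = 164.12 / 124.24 = 1.321 L

1.321 L


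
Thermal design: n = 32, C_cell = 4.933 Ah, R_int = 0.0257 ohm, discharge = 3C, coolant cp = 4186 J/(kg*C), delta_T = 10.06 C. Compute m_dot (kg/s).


Step 1: I = 3 * 4.933 = 14.799 A
Step 2: Q_cell = I^2 * R = 14.799^2 * 0.0257 = 5.6286 W
Step 3: Q_total = 32 * 5.6286 = 180.12 W
Step 4: m_dot = Q_total / (cp * dT) = 180.12 / (4186 * 10.06) = 0.004277 kg/s

0.004277 kg/s


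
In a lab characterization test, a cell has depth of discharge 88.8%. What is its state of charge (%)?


SOC = 100 - DOD = 100 - 88.8 = 11.2%

11.2%


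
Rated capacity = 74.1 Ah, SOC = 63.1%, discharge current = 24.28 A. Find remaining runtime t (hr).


Step 1: remaining = SOC/100 * C_total = 63.1/100 * 74.1 = 46.757 Ah
Step 2: t = remaining / I = 46.757 / 24.28 = 1.926 hr

1.926 hr


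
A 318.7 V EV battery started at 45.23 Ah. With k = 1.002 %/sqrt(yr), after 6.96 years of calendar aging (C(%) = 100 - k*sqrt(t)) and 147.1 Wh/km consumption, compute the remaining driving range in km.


Step 1: capacity retention = 100 - 1.002 * sqrt(6.96) = 100 - 1.002 * 2.6382 = 97.357%
Step 2: C_now = 45.23 * 97.357/100 = 44.035 Ah
Step 3: E_pack = V * C_now = 318.7 * 44.035 = 14034 Wh
Step 4: range = E_pack / consumption = 14034 / 147.1 = 95.40 km

95.40 km


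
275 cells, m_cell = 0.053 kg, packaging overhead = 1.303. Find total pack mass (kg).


Cell mass sum = 275 * 0.053 = 14.575 kg
With overhead 1.303: m_pack = 14.575 * 1.303 = 18.99 kg

18.99 kg


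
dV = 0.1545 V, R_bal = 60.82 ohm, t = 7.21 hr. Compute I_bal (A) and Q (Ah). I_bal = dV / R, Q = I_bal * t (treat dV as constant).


I_bal = dV / R = 0.1545 / 60.82 = 0.0025403 A
Q = I_bal * t = 0.0025403 * 7.21 = 0.01832 Ah

I=0.0025403 A, Q=0.01832 Ah


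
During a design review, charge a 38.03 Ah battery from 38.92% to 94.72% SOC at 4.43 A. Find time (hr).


Step 1: dSOC = 94.72% - 38.92% = 55.8%
Step 2: delta_Ah = 38.03 * 55.8 / 100 = 21.221 Ah
Step 3: t = 21.221 / 4.43 = 4.790 hr

4.790 hr


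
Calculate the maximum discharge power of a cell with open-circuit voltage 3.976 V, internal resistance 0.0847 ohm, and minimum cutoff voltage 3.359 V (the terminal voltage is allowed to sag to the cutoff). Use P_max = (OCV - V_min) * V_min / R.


P_max = (OCV - V_min) * V_min / R = (3.976 - 3.359) * 3.359 / 0.0847 = 0.617 * 3.359 / 0.0847 = 24.47 W

24.47 W


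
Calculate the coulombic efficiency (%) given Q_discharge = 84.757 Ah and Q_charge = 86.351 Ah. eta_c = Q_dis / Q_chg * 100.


eta_c = Q_dis / Q_chg * 100 = 84.757 / 86.351 * 100 = 98.15%

98.15%


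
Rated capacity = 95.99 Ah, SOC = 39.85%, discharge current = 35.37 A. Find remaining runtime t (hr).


Step 1: remaining = SOC/100 * C_total = 39.85/100 * 95.99 = 38.252 Ah
Step 2: t = remaining / I = 38.252 / 35.37 = 1.081 hr

1.081 hr


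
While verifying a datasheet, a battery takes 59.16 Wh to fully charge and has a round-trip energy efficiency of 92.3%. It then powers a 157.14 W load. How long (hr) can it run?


Step 1: E_discharge = eta/100 * E_charge = 92.3/100 * 59.16 = 54.605 Wh
Step 2: t = E_discharge / P = 54.605 / 157.14 = 0.3475 hr

0.3475 hr


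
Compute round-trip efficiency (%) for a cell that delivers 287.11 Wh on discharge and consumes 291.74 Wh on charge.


Round-trip efficiency = 287.11/291.74 * 100% = 98.41%

98.41%


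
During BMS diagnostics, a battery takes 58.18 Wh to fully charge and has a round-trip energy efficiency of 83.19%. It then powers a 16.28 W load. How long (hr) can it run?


Step 1: E_discharge = eta/100 * E_charge = 83.19/100 * 58.18 = 48.4 Wh
Step 2: t = E_discharge / P = 48.4 / 16.28 = 2.973 hr

2.973 hr


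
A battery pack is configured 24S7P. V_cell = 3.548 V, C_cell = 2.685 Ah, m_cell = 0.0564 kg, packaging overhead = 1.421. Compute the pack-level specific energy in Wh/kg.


Step 1: V_pack = 24 * 3.548 = 85.152 V
Step 2: C_pack = 7 * 2.685 = 18.795 Ah
Step 3: E_pack = V_pack * C_pack = 85.152 * 18.795 = 1600.4 Wh
Step 4: m_pack = 24 * 7 * 0.0564 * 1.421 = 13.464 kg
Step 5: ED = E_pack / m_pack = 1600.4 / 13.464 = 118.9 Wh/kg

118.9 Wh/kg


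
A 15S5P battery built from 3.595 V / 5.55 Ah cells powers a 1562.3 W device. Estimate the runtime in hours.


Step 1: E_pack = Ns * V_cell * Np * C_cell = 15 * 3.595 * 5 * 5.55 = 1496.4 Wh
Step 2: t = E_pack / P = 1496.4 / 1562.3 = 0.9578 hr

0.9578 hr


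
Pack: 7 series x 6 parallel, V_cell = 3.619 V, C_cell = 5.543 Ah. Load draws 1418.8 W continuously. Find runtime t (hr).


Step 1: E_pack = Ns * V_cell * Np * C_cell = 7 * 3.619 * 6 * 5.543 = 842.52 Wh
Step 2: t = E_pack / P = 842.52 / 1418.8 = 0.5938 hr

0.5938 hr


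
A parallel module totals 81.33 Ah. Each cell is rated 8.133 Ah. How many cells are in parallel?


n = C_total / C_cell = 81.33 / 8.133 = 10

10


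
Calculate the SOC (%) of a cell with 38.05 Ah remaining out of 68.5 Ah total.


SOC = (remaining / total) * 100 = (38.05 / 68.5) * 100 = 55.55%

55.55%


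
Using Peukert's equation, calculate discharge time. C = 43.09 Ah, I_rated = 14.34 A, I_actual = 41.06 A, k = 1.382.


t_rated = C / I_rated = 43.09 / 14.34 = 3.0049 hr
(I_rated/I)^k = (0.34925)^1.382 = 0.23368
t = t_rated * (I_rated/I)^k = 3.0049 * 0.23368 = 0.7022 hr

0.7022 hr


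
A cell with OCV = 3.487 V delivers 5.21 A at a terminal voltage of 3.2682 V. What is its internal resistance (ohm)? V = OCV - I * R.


R = (OCV - V) / I = (3.487 - 3.2682) / 5.21 = 0.04200 ohm

0.04200 ohm


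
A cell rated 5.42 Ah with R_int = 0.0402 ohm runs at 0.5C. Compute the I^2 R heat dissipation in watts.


Step 1: I = C_rate * capacity = 0.5 * 5.42 = 2.71 A
Step 2: Q = I^2 * R = 2.71^2 * 0.0402 = 7.3441 * 0.0402 = 0.2952 W

0.2952 W


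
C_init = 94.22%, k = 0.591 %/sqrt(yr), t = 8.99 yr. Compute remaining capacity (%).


Step 1: sqrt(8.99 yr) = 2.9983
Step 2: drop = 0.591 * 2.9983 = 1.772
Step 3: C_final = 94.22 - 1.772 = 92.45%

92.45%


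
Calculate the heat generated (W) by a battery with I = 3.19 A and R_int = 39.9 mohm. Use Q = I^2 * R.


Convert: R = 39.9 mohm = 0.0399 ohm
Q = I^2 * R = 3.19^2 * 0.0399 = 0.4060 W

0.4060 W


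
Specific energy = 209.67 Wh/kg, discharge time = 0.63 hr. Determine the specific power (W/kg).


Specific power = 209.67 Wh/kg / 0.63 hr = 332.8 W/kg

332.8 W/kg


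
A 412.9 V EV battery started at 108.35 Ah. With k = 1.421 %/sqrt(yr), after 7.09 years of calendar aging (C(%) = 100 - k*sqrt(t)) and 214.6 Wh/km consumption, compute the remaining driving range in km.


Step 1: capacity retention = 100 - 1.421 * sqrt(7.09) = 100 - 1.421 * 2.6627 = 96.216%
Step 2: C_now = 108.35 * 96.216/100 = 104.25 Ah
Step 3: E_pack = V * C_now = 412.9 * 104.25 = 43045 Wh
Step 4: range = E_pack / consumption = 43045 / 214.6 = 200.6 km

200.6 km


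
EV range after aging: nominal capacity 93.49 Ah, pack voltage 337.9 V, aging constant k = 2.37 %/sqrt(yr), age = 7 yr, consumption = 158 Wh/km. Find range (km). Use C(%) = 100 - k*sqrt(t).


Step 1: capacity retention = 100 - 2.37 * sqrt(7) = 100 - 2.37 * 2.6458 = 93.729%
Step 2: C_now = 93.49 * 93.729/100 = 87.627 Ah
Step 3: E_pack = V * C_now = 337.9 * 87.627 = 29609 Wh
Step 4: range = E_pack / consumption = 29609 / 158 = 187.4 km

187.4 km


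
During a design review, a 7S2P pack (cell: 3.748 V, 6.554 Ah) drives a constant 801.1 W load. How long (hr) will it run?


Step 1: E_pack = Ns * V_cell * Np * C_cell = 7 * 3.748 * 2 * 6.554 = 343.9 Wh
Step 2: t = E_pack / P = 343.9 / 801.1 = 0.4293 hr

0.4293 hr


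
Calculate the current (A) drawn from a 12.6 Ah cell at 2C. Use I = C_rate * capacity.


At 2C: I = 2 * 12.6 Ah = 25.2 A

25.2 A


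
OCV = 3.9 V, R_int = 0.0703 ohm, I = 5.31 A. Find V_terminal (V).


IR drop = 5.31 * 0.0703 = 0.37329 V
V = 3.9 - 0.37329 = 3.527 V

3.527 V


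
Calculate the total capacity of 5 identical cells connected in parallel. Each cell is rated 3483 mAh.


Convert: C_cell = 3483 mAh = 3.483 Ah
C_total = 5 * 3.483 = 17.415 Ah

17.415 Ah


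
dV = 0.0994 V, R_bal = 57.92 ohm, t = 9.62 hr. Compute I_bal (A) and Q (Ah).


First, Ohm's law: I_bal = 0.0994 V / 57.92 ohm = 0.0017162 A
Then Q = I * t = 0.0017162 A * 9.62 hr = 0.01651 Ah

I=0.0017162 A, Q=0.01651 Ah


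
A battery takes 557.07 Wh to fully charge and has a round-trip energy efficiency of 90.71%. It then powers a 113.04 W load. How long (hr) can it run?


Step 1: E_discharge = eta/100 * E_charge = 90.71/100 * 557.07 = 505.32 Wh
Step 2: t = E_discharge / P = 505.32 / 113.04 = 4.470 hr

4.470 hr


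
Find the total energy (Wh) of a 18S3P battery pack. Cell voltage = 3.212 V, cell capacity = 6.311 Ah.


E = Ns * Vcell * Np * Ccell = 18 * 3.212 * 3 * 6.311 = 1095 Wh

1095 Wh


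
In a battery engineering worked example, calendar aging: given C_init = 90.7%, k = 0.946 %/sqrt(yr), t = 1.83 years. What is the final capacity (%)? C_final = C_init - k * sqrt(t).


sqrt(t) = sqrt(1.83) = 1.3528
C_final = 90.7 - 0.946 * 1.3528 = 89.42%

89.42%


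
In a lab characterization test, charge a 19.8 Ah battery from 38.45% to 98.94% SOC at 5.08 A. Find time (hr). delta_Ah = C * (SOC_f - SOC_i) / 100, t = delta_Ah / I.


delta_Ah = 19.8 * (98.94 - 38.45) / 100 = 11.977 Ah
t = delta_Ah / I = 11.977 / 5.08 = 2.358 hr

2.358 hr


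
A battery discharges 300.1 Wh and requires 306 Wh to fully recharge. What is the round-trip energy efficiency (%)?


Round-trip efficiency = 300.1/306 * 100% = 98.07%

98.07%


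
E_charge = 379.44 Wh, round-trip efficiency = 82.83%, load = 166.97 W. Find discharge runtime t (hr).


Step 1: E_discharge = eta/100 * E_charge = 82.83/100 * 379.44 = 314.29 Wh
Step 2: t = E_discharge / P = 314.29 / 166.97 = 1.882 hr

1.882 hr


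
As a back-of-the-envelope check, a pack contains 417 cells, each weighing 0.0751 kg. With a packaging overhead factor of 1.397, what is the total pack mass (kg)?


Cell mass sum = 417 * 0.0751 = 31.317 kg
With overhead 1.397: m_pack = 31.317 * 1.397 = 43.75 kg

43.75 kg


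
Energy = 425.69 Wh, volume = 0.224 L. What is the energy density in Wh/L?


Volumetric ED = 425.69 Wh / 0.224 L = 1900 Wh/L

1900 Wh/L


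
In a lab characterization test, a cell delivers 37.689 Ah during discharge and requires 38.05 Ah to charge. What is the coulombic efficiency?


Coulombic efficiency = 37.689/38.05 * 100% = 99.05%

99.05%


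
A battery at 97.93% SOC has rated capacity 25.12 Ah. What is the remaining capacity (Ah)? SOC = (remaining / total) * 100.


remaining = SOC / 100 * total = 97.93 / 100 * 25.12 = 24.60 Ah

24.60 Ah


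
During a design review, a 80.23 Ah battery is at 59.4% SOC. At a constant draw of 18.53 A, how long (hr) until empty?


Step 1: remaining = SOC/100 * C_total = 59.4/100 * 80.23 = 47.657 Ah
Step 2: t = remaining / I = 47.657 / 18.53 = 2.572 hr

2.572 hr


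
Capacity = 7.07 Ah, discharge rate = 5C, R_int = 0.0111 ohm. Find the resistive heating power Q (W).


Step 1: I = C_rate * capacity = 5 * 7.07 = 35.35 A
Step 2: Q = I^2 * R = 35.35^2 * 0.0111 = 1249.6 * 0.0111 = 13.87 W

13.87 W


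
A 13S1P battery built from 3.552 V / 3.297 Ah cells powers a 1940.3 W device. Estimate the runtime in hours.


Step 1: E_pack = Ns * V_cell * Np * C_cell = 13 * 3.552 * 1 * 3.297 = 152.24 Wh
Step 2: t = E_pack / P = 152.24 / 1940.3 = 0.07846 hr

0.07846 hr


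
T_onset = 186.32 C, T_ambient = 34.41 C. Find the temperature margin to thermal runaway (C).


margin = T_onset - T_ambient = 186.32 - 34.41 = 151.91 C

151.91 C


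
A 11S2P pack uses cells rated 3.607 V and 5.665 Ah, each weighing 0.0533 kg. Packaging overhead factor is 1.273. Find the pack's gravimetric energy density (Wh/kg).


Step 1: V_pack = 11 * 3.607 = 39.677 V
Step 2: C_pack = 2 * 5.665 = 11.33 Ah
Step 3: E_pack = V_pack * C_pack = 39.677 * 11.33 = 449.54 Wh
Step 4: m_pack = 11 * 2 * 0.0533 * 1.273 = 1.4927 kg
Step 5: ED = E_pack / m_pack = 449.54 / 1.4927 = 301.2 Wh/kg

301.2 Wh/kg


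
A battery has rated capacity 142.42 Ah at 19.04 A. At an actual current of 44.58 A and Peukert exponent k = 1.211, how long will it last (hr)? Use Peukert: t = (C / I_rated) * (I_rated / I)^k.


t_rated = C / I_rated = 142.42 / 19.04 = 7.48 hr
(I_rated/I)^k = (0.4271)^1.211 = 0.35692
t = t_rated * (I_rated/I)^k = 7.48 * 0.35692 = 2.670 hr

2.670 hr


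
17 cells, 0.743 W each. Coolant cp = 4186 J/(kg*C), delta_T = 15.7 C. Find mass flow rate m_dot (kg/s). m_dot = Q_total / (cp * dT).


Step 1: Total heat Q = 17 * 0.743 W = 12.631 W
Step 2: denom = cp * dT = 4186 * 15.7 = 65720
Step 3: m_dot = 12.631 / 65720 = 1.922e-04 kg/s

1.922e-04 kg/s


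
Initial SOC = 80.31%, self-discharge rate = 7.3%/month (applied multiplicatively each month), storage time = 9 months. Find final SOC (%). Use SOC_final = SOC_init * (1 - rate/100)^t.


Monthly retention factor = 1 - 7.3/100 = 0.927
Over 9 months: factor^9 = 0.5055
SOC_final = 80.31 * 0.5055 = 40.60%

40.60%


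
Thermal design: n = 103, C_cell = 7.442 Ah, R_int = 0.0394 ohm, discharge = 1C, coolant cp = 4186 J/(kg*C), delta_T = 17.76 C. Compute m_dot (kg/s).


Step 1: I = 1 * 7.442 = 7.442 A
Step 2: Q_cell = I^2 * R = 7.442^2 * 0.0394 = 2.1821 W
Step 3: Q_total = 103 * 2.1821 = 224.76 W
Step 4: m_dot = Q_total / (cp * dT) = 224.76 / (4186 * 17.76) = 0.003023 kg/s

0.003023 kg/s


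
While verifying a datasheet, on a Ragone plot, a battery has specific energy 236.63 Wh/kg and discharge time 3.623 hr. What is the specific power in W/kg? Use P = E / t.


P_specific = E / t = 236.63 / 3.623 = 65.31 W/kg

65.31 W/kg


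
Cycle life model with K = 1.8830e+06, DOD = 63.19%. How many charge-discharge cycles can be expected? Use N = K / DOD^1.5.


Step 1: DOD^1.5 = 63.19^1.5 = 502.31
Step 2: N = 1.8830e+06 / 502.31 = 3749 cycles

3749 cycles


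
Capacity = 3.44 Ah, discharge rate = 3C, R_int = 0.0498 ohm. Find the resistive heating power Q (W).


Step 1: I = C_rate * capacity = 3 * 3.44 = 10.32 A
Step 2: Q = I^2 * R = 10.32^2 * 0.0498 = 106.5 * 0.0498 = 5.304 W

5.304 W


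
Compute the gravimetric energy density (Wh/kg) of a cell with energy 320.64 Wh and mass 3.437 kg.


Specific energy = 320.64 Wh / 3.437 kg = 93.29 Wh/kg

93.29 Wh/kg


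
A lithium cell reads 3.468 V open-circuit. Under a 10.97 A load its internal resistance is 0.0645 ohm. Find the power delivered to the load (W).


Step 1: V_terminal = OCV - I*R = 3.468 - 10.97 * 0.0645 = 2.7604 V
Step 2: P_out = V_terminal * I = 2.7604 * 10.97 = 30.28 W

30.28 W


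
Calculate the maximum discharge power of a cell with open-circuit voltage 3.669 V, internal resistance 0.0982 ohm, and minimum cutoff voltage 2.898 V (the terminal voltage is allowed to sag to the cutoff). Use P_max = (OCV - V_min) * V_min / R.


dV = OCV - V_min = 0.771 V (so I_max = dV / R)
P_max = dV * V_min / R = 0.771 * 2.898 / 0.0982 = 22.75 W

22.75 W


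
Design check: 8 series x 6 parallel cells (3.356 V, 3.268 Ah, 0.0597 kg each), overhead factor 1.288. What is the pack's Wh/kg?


Step 1: V_pack = 8 * 3.356 = 26.848 V
Step 2: C_pack = 6 * 3.268 = 19.608 Ah
Step 3: E_pack = V_pack * C_pack = 26.848 * 19.608 = 526.44 Wh
Step 4: m_pack = 8 * 6 * 0.0597 * 1.288 = 3.6909 kg
Step 5: ED = E_pack / m_pack = 526.44 / 3.6909 = 142.6 Wh/kg

142.6 Wh/kg


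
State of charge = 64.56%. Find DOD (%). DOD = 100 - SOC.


Complement of SOC: DOD = 100% - 64.56% = 35.44%

35.44%


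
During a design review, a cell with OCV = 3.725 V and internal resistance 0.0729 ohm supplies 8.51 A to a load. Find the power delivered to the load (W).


Step 1: V_terminal = OCV - I*R = 3.725 - 8.51 * 0.0729 = 3.1046 V
Step 2: P_out = V_terminal * I = 3.1046 * 8.51 = 26.42 W

26.42 W


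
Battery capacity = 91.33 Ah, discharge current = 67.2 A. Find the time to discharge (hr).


t = capacity / current = 91.33 / 67.2 = 1.359 hr

1.359 hr


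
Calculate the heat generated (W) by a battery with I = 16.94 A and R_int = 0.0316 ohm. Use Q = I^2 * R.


I^2 = 286.96
Q = 286.96 * 0.0316 = 9.068 W

9.068 W


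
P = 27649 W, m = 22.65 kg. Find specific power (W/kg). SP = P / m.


SP = P / m = 27649 / 22.65 = 1221 W/kg

1221 W/kg


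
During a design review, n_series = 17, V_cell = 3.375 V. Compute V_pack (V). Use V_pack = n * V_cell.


Series voltages add: 17 * 3.375 V = 57.375 V

57.375 V


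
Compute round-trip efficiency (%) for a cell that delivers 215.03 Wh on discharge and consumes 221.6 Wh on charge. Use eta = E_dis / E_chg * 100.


Round-trip efficiency = 215.03/221.6 * 100% = 97.04%

97.04%


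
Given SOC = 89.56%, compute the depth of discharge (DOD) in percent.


DOD = 100 - SOC = 100 - 89.56 = 10.44%

10.44%


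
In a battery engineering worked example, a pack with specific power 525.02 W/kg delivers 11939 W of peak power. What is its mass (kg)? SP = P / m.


m = P / SP = 11939 / 525.02 = 22.74 kg

22.74 kg


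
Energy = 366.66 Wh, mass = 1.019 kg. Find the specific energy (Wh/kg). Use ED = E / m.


ED = E / m = 366.66 / 1.019 = 359.8 Wh/kg

359.8 Wh/kg


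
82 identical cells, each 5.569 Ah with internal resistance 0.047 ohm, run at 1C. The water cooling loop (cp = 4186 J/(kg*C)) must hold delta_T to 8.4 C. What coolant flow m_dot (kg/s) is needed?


Step 1: I = 1 * 5.569 = 5.569 A
Step 2: Q_cell = I^2 * R = 5.569^2 * 0.047 = 1.4576 W
Step 3: Q_total = 82 * 1.4576 = 119.52 W
Step 4: m_dot = Q_total / (cp * dT) = 119.52 / (4186 * 8.4) = 0.003399 kg/s

0.003399 kg/s


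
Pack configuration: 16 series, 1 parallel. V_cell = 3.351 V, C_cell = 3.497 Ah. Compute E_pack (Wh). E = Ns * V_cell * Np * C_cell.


E = Ns * Vcell * Np * Ccell = 16 * 3.351 * 1 * 3.497 = 187.5 Wh

187.5 Wh


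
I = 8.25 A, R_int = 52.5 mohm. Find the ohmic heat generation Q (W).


Convert: R = 52.5 mohm = 0.0525 ohm
I^2 = 68.063
Q = 68.063 * 0.0525 = 3.573 W

3.573 W


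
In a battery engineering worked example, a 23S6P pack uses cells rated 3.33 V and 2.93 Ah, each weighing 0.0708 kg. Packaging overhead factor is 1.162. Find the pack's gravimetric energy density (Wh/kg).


Step 1: V_pack = 23 * 3.33 = 76.59 V
Step 2: C_pack = 6 * 2.93 = 17.58 Ah
Step 3: E_pack = V_pack * C_pack = 76.59 * 17.58 = 1346.5 Wh
Step 4: m_pack = 23 * 6 * 0.0708 * 1.162 = 11.353 kg
Step 5: ED = E_pack / m_pack = 1346.5 / 11.353 = 118.6 Wh/kg

118.6 Wh/kg


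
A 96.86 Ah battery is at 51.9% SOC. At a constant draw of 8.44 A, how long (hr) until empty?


Step 1: remaining = SOC/100 * C_total = 51.9/100 * 96.86 = 50.27 Ah
Step 2: t = remaining / I = 50.27 / 8.44 = 5.956 hr

5.956 hr


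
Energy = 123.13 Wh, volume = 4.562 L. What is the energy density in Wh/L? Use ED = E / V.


ED = E / V = 123.13 / 4.562 = 26.99 Wh/L

26.99 Wh/L


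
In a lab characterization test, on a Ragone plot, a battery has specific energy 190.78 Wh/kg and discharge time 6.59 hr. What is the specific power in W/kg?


P_specific = E / t = 190.78 / 6.59 = 28.95 W/kg

28.95 W/kg


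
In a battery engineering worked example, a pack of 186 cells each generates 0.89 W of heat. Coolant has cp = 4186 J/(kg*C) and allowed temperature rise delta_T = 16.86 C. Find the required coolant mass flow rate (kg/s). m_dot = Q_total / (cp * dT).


Step 1: Total heat Q = 186 * 0.89 W = 165.54 W
Step 2: denom = cp * dT = 4186 * 16.86 = 70576
Step 3: m_dot = 165.54 / 70576 = 0.002346 kg/s

0.002346 kg/s


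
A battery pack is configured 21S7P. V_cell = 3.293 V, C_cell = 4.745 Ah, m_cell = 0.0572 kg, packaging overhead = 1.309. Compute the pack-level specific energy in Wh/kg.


Step 1: V_pack = 21 * 3.293 = 69.153 V
Step 2: C_pack = 7 * 4.745 = 33.215 Ah
Step 3: E_pack = V_pack * C_pack = 69.153 * 33.215 = 2296.9 Wh
Step 4: m_pack = 21 * 7 * 0.0572 * 1.309 = 11.007 kg
Step 5: ED = E_pack / m_pack = 2296.9 / 11.007 = 208.7 Wh/kg

208.7 Wh/kg


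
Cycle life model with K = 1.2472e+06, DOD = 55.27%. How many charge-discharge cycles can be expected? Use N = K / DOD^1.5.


DOD^1.5 = 410.9
N = K / DOD^1.5 = 1.2472e+06 / 410.9 = 3035

3035 cycles


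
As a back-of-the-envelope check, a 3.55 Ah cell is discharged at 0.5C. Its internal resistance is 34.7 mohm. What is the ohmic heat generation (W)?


Convert: R = 34.7 mohm = 0.0347 ohm
Step 1: I = C_rate * capacity = 0.5 * 3.55 = 1.775 A
Step 2: Q = I^2 * R = 1.775^2 * 0.0347 = 3.1506 * 0.0347 = 0.1093 W

0.1093 W


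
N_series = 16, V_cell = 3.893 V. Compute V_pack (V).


Series voltages add: 16 * 3.893 V = 62.288 V

62.288 V


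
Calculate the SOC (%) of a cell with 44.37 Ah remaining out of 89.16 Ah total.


SOC = (remaining / total) * 100 = (44.37 / 89.16) * 100 = 49.76%

49.76%


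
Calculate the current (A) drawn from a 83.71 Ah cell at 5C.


I = C_rate * capacity = 5 * 83.71 = 418.55 A

418.55 A


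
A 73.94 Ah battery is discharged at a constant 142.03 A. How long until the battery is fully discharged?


t = capacity / current = 73.94 / 142.03 = 0.5206 hr

0.5206 hr


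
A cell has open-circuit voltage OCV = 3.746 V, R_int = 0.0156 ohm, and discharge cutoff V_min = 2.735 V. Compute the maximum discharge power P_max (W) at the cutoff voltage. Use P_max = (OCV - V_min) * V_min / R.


dV = OCV - V_min = 1.011 V (so I_max = dV / R)
P_max = dV * V_min / R = 1.011 * 2.735 / 0.0156 = 177.2 W

177.2 W


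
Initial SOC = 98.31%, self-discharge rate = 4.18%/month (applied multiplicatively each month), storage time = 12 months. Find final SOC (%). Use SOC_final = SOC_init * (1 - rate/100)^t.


decay = (1 - 4.18/100)^12 = 0.59907
SOC_final = 98.31 * 0.59907 = 58.89%

58.89%


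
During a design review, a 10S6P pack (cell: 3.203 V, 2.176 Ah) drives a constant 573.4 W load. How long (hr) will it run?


Step 1: E_pack = Ns * V_cell * Np * C_cell = 10 * 3.203 * 6 * 2.176 = 418.18 Wh
Step 2: t = E_pack / P = 418.18 / 573.4 = 0.7293 hr

0.7293 hr


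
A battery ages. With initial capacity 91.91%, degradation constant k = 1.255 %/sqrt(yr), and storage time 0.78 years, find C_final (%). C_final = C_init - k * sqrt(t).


sqrt(t) = sqrt(0.78) = 0.88318
C_final = 91.91 - 1.255 * 0.88318 = 90.80%

90.80%


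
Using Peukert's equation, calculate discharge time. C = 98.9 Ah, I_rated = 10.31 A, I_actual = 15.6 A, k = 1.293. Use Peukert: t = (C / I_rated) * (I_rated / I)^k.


t_rated = C / I_rated = 98.9 / 10.31 = 9.5926 hr
(I_rated/I)^k = (0.6609)^1.293 = 0.58538
t = t_rated * (I_rated/I)^k = 9.5926 * 0.58538 = 5.615 hr

5.615 hr


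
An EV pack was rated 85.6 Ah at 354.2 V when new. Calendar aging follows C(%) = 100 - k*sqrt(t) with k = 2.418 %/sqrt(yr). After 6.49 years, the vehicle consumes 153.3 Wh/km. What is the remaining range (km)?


Step 1: capacity retention = 100 - 2.418 * sqrt(6.49) = 100 - 2.418 * 2.5475 = 93.84%
Step 2: C_now = 85.6 * 93.84/100 = 80.327 Ah
Step 3: E_pack = V * C_now = 354.2 * 80.327 = 28452 Wh
Step 4: range = E_pack / consumption = 28452 / 153.3 = 185.6 km

185.6 km


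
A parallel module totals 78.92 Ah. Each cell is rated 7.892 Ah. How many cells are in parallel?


n = C_total / C_cell = 78.92 / 7.892 = 10

10


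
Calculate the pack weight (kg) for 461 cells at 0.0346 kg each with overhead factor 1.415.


Cell mass sum = 461 * 0.0346 = 15.951 kg
With overhead 1.415: m_pack = 15.951 * 1.415 = 22.57 kg

22.57 kg


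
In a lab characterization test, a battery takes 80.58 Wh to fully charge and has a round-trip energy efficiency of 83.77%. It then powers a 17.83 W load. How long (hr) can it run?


Step 1: E_discharge = eta/100 * E_charge = 83.77/100 * 80.58 = 67.502 Wh
Step 2: t = E_discharge / P = 67.502 / 17.83 = 3.786 hr

3.786 hr


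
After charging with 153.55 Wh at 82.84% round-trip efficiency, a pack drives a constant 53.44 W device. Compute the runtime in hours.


Step 1: E_discharge = eta/100 * E_charge = 82.84/100 * 153.55 = 127.2 Wh
Step 2: t = E_discharge / P = 127.2 / 53.44 = 2.380 hr

2.380 hr


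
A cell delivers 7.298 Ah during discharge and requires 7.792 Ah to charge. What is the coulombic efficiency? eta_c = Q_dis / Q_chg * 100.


Coulombic efficiency = 7.298/7.792 * 100% = 93.66%

93.66%


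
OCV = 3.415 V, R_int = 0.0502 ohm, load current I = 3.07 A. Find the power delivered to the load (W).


Step 1: V_terminal = OCV - I*R = 3.415 - 3.07 * 0.0502 = 3.2609 V
Step 2: P_out = V_terminal * I = 3.2609 * 3.07 = 10.01 W

10.01 W


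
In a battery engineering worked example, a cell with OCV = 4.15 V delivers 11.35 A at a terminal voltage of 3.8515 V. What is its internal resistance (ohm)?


R = (OCV - V) / I = (4.15 - 3.8515) / 11.35 = 0.02630 ohm

0.02630 ohm


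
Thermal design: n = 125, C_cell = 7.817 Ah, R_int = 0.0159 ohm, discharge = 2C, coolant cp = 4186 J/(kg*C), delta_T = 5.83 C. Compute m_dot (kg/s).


Step 1: I = 2 * 7.817 = 15.634 A
Step 2: Q_cell = I^2 * R = 15.634^2 * 0.0159 = 3.8863 W
Step 3: Q_total = 125 * 3.8863 = 485.79 W
Step 4: m_dot = Q_total / (cp * dT) = 485.79 / (4186 * 5.83) = 0.01991 kg/s

0.01991 kg/s


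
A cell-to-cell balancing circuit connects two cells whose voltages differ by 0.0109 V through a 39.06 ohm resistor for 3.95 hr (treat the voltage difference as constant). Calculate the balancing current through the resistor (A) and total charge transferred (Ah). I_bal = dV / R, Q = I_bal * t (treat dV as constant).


First, Ohm's law: I_bal = 0.0109 V / 39.06 ohm = 2.7906e-04 A
Then Q = I * t = 2.7906e-04 A * 3.95 hr = 0.001102 Ah

I=2.7906e-04 A, Q=0.001102 Ah
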